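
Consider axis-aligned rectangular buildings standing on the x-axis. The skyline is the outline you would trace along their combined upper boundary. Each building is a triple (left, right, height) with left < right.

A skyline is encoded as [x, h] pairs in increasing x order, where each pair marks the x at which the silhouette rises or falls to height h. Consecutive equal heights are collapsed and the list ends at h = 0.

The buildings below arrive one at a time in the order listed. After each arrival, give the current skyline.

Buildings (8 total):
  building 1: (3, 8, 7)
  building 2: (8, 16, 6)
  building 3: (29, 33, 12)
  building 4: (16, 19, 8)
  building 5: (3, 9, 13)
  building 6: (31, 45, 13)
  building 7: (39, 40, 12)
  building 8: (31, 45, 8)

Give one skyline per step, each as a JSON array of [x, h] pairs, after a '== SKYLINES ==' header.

== SKYLINES ==
[[3,7],[8,0]]
[[3,7],[8,6],[16,0]]
[[3,7],[8,6],[16,0],[29,12],[33,0]]
[[3,7],[8,6],[16,8],[19,0],[29,12],[33,0]]
[[3,13],[9,6],[16,8],[19,0],[29,12],[33,0]]
[[3,13],[9,6],[16,8],[19,0],[29,12],[31,13],[45,0]]
[[3,13],[9,6],[16,8],[19,0],[29,12],[31,13],[45,0]]
[[3,13],[9,6],[16,8],[19,0],[29,12],[31,13],[45,0]]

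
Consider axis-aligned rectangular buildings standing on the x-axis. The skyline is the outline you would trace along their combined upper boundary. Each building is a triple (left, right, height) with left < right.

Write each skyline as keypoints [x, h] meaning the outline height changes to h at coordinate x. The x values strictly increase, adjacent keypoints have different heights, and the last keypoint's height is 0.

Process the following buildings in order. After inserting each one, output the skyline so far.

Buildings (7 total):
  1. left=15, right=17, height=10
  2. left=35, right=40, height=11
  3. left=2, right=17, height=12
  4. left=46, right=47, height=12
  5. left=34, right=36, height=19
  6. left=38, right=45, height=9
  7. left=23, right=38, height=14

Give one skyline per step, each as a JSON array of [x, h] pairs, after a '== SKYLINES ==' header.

== SKYLINES ==
[[15,10],[17,0]]
[[15,10],[17,0],[35,11],[40,0]]
[[2,12],[17,0],[35,11],[40,0]]
[[2,12],[17,0],[35,11],[40,0],[46,12],[47,0]]
[[2,12],[17,0],[34,19],[36,11],[40,0],[46,12],[47,0]]
[[2,12],[17,0],[34,19],[36,11],[40,9],[45,0],[46,12],[47,0]]
[[2,12],[17,0],[23,14],[34,19],[36,14],[38,11],[40,9],[45,0],[46,12],[47,0]]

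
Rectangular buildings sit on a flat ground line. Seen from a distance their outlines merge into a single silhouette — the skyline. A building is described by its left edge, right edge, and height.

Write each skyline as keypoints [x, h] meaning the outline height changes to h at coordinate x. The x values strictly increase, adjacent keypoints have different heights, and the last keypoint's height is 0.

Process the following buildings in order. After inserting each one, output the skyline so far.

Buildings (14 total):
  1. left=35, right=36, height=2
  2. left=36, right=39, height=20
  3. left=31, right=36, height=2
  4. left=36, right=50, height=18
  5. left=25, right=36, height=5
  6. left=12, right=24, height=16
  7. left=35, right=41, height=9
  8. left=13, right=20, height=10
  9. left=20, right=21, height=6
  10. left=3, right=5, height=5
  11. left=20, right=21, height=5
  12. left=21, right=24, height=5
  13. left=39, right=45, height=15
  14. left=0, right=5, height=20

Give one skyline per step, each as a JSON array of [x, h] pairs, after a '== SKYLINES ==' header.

== SKYLINES ==
[[35,2],[36,0]]
[[35,2],[36,20],[39,0]]
[[31,2],[36,20],[39,0]]
[[31,2],[36,20],[39,18],[50,0]]
[[25,5],[36,20],[39,18],[50,0]]
[[12,16],[24,0],[25,5],[36,20],[39,18],[50,0]]
[[12,16],[24,0],[25,5],[35,9],[36,20],[39,18],[50,0]]
[[12,16],[24,0],[25,5],[35,9],[36,20],[39,18],[50,0]]
[[12,16],[24,0],[25,5],[35,9],[36,20],[39,18],[50,0]]
[[3,5],[5,0],[12,16],[24,0],[25,5],[35,9],[36,20],[39,18],[50,0]]
[[3,5],[5,0],[12,16],[24,0],[25,5],[35,9],[36,20],[39,18],[50,0]]
[[3,5],[5,0],[12,16],[24,0],[25,5],[35,9],[36,20],[39,18],[50,0]]
[[3,5],[5,0],[12,16],[24,0],[25,5],[35,9],[36,20],[39,18],[50,0]]
[[0,20],[5,0],[12,16],[24,0],[25,5],[35,9],[36,20],[39,18],[50,0]]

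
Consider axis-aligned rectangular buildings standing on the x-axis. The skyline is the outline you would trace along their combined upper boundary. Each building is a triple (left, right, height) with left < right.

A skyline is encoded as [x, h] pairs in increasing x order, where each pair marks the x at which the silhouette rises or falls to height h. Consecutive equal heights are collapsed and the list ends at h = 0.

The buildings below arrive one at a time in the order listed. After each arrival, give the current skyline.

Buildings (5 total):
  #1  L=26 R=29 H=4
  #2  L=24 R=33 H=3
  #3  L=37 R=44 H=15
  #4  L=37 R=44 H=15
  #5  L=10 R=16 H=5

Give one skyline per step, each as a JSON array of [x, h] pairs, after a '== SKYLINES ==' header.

== SKYLINES ==
[[26,4],[29,0]]
[[24,3],[26,4],[29,3],[33,0]]
[[24,3],[26,4],[29,3],[33,0],[37,15],[44,0]]
[[24,3],[26,4],[29,3],[33,0],[37,15],[44,0]]
[[10,5],[16,0],[24,3],[26,4],[29,3],[33,0],[37,15],[44,0]]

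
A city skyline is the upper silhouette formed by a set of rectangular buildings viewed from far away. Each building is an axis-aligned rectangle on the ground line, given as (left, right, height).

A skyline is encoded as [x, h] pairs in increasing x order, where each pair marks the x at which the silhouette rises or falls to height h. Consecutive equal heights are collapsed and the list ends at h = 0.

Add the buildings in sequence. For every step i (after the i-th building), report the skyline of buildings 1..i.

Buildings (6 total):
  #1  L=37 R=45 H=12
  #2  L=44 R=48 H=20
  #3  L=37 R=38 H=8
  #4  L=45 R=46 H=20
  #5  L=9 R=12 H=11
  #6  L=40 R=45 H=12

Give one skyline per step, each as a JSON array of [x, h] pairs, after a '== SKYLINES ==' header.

== SKYLINES ==
[[37,12],[45,0]]
[[37,12],[44,20],[48,0]]
[[37,12],[44,20],[48,0]]
[[37,12],[44,20],[48,0]]
[[9,11],[12,0],[37,12],[44,20],[48,0]]
[[9,11],[12,0],[37,12],[44,20],[48,0]]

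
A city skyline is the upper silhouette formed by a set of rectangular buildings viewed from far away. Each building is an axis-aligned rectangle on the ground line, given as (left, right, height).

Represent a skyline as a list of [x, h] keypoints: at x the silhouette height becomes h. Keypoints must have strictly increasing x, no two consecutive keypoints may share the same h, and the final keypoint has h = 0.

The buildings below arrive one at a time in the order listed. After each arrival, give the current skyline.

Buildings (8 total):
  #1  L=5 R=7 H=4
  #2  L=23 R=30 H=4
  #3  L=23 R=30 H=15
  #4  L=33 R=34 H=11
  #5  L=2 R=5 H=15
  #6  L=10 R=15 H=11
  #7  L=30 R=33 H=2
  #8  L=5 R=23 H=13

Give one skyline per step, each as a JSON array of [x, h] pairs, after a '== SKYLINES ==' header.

== SKYLINES ==
[[5,4],[7,0]]
[[5,4],[7,0],[23,4],[30,0]]
[[5,4],[7,0],[23,15],[30,0]]
[[5,4],[7,0],[23,15],[30,0],[33,11],[34,0]]
[[2,15],[5,4],[7,0],[23,15],[30,0],[33,11],[34,0]]
[[2,15],[5,4],[7,0],[10,11],[15,0],[23,15],[30,0],[33,11],[34,0]]
[[2,15],[5,4],[7,0],[10,11],[15,0],[23,15],[30,2],[33,11],[34,0]]
[[2,15],[5,13],[23,15],[30,2],[33,11],[34,0]]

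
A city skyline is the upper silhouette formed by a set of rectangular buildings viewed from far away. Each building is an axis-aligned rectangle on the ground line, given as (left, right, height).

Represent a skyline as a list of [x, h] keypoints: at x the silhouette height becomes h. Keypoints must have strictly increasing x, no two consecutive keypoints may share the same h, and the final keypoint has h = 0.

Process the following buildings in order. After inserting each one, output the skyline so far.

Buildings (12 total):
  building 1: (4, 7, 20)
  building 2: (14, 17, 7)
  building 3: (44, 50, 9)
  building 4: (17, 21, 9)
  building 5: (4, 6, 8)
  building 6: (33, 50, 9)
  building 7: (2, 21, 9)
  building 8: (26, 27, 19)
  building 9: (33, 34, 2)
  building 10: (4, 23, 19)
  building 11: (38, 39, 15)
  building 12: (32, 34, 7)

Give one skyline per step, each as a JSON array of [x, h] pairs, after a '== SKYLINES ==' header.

== SKYLINES ==
[[4,20],[7,0]]
[[4,20],[7,0],[14,7],[17,0]]
[[4,20],[7,0],[14,7],[17,0],[44,9],[50,0]]
[[4,20],[7,0],[14,7],[17,9],[21,0],[44,9],[50,0]]
[[4,20],[7,0],[14,7],[17,9],[21,0],[44,9],[50,0]]
[[4,20],[7,0],[14,7],[17,9],[21,0],[33,9],[50,0]]
[[2,9],[4,20],[7,9],[21,0],[33,9],[50,0]]
[[2,9],[4,20],[7,9],[21,0],[26,19],[27,0],[33,9],[50,0]]
[[2,9],[4,20],[7,9],[21,0],[26,19],[27,0],[33,9],[50,0]]
[[2,9],[4,20],[7,19],[23,0],[26,19],[27,0],[33,9],[50,0]]
[[2,9],[4,20],[7,19],[23,0],[26,19],[27,0],[33,9],[38,15],[39,9],[50,0]]
[[2,9],[4,20],[7,19],[23,0],[26,19],[27,0],[32,7],[33,9],[38,15],[39,9],[50,0]]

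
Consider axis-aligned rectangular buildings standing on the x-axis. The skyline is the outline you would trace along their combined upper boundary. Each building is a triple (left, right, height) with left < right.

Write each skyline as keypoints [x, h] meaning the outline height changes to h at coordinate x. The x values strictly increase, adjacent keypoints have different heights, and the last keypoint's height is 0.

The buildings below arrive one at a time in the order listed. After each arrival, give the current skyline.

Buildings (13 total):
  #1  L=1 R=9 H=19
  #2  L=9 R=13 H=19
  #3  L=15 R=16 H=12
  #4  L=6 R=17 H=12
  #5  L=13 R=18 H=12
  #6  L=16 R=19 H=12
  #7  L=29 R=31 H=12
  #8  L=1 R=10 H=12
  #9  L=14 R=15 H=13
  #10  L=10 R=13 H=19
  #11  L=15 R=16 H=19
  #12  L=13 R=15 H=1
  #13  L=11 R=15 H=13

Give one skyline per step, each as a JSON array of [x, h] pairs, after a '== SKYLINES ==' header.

== SKYLINES ==
[[1,19],[9,0]]
[[1,19],[13,0]]
[[1,19],[13,0],[15,12],[16,0]]
[[1,19],[13,12],[17,0]]
[[1,19],[13,12],[18,0]]
[[1,19],[13,12],[19,0]]
[[1,19],[13,12],[19,0],[29,12],[31,0]]
[[1,19],[13,12],[19,0],[29,12],[31,0]]
[[1,19],[13,12],[14,13],[15,12],[19,0],[29,12],[31,0]]
[[1,19],[13,12],[14,13],[15,12],[19,0],[29,12],[31,0]]
[[1,19],[13,12],[14,13],[15,19],[16,12],[19,0],[29,12],[31,0]]
[[1,19],[13,12],[14,13],[15,19],[16,12],[19,0],[29,12],[31,0]]
[[1,19],[13,13],[15,19],[16,12],[19,0],[29,12],[31,0]]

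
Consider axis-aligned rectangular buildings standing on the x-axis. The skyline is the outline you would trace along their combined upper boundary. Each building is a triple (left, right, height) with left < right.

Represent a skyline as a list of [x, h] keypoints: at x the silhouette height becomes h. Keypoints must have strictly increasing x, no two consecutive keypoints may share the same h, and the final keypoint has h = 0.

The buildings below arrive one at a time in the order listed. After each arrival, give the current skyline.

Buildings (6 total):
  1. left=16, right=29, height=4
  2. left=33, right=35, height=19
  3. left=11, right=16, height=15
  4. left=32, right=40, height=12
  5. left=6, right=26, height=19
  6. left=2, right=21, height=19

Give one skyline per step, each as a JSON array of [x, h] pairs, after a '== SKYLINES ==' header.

== SKYLINES ==
[[16,4],[29,0]]
[[16,4],[29,0],[33,19],[35,0]]
[[11,15],[16,4],[29,0],[33,19],[35,0]]
[[11,15],[16,4],[29,0],[32,12],[33,19],[35,12],[40,0]]
[[6,19],[26,4],[29,0],[32,12],[33,19],[35,12],[40,0]]
[[2,19],[26,4],[29,0],[32,12],[33,19],[35,12],[40,0]]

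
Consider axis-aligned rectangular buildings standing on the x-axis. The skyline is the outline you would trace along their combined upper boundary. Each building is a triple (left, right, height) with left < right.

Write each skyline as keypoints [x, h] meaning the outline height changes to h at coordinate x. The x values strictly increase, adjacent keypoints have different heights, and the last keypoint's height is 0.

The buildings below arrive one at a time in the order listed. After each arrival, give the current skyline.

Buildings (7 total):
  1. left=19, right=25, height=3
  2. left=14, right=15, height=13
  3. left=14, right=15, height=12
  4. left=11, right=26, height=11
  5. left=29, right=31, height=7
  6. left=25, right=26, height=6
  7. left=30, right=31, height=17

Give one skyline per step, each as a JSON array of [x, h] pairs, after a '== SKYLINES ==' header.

== SKYLINES ==
[[19,3],[25,0]]
[[14,13],[15,0],[19,3],[25,0]]
[[14,13],[15,0],[19,3],[25,0]]
[[11,11],[14,13],[15,11],[26,0]]
[[11,11],[14,13],[15,11],[26,0],[29,7],[31,0]]
[[11,11],[14,13],[15,11],[26,0],[29,7],[31,0]]
[[11,11],[14,13],[15,11],[26,0],[29,7],[30,17],[31,0]]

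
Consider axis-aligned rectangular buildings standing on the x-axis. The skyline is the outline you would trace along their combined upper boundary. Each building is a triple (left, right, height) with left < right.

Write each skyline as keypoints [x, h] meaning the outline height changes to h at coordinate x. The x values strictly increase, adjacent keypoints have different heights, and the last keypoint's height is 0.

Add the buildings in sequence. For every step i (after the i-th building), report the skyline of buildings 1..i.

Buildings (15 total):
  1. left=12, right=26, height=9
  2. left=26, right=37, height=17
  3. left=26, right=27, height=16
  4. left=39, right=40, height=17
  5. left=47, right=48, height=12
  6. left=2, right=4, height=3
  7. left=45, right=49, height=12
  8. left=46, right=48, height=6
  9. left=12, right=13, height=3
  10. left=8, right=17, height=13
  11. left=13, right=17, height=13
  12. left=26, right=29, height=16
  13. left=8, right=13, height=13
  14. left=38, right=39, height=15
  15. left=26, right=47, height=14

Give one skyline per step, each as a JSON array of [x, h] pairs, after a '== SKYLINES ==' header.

== SKYLINES ==
[[12,9],[26,0]]
[[12,9],[26,17],[37,0]]
[[12,9],[26,17],[37,0]]
[[12,9],[26,17],[37,0],[39,17],[40,0]]
[[12,9],[26,17],[37,0],[39,17],[40,0],[47,12],[48,0]]
[[2,3],[4,0],[12,9],[26,17],[37,0],[39,17],[40,0],[47,12],[48,0]]
[[2,3],[4,0],[12,9],[26,17],[37,0],[39,17],[40,0],[45,12],[49,0]]
[[2,3],[4,0],[12,9],[26,17],[37,0],[39,17],[40,0],[45,12],[49,0]]
[[2,3],[4,0],[12,9],[26,17],[37,0],[39,17],[40,0],[45,12],[49,0]]
[[2,3],[4,0],[8,13],[17,9],[26,17],[37,0],[39,17],[40,0],[45,12],[49,0]]
[[2,3],[4,0],[8,13],[17,9],[26,17],[37,0],[39,17],[40,0],[45,12],[49,0]]
[[2,3],[4,0],[8,13],[17,9],[26,17],[37,0],[39,17],[40,0],[45,12],[49,0]]
[[2,3],[4,0],[8,13],[17,9],[26,17],[37,0],[39,17],[40,0],[45,12],[49,0]]
[[2,3],[4,0],[8,13],[17,9],[26,17],[37,0],[38,15],[39,17],[40,0],[45,12],[49,0]]
[[2,3],[4,0],[8,13],[17,9],[26,17],[37,14],[38,15],[39,17],[40,14],[47,12],[49,0]]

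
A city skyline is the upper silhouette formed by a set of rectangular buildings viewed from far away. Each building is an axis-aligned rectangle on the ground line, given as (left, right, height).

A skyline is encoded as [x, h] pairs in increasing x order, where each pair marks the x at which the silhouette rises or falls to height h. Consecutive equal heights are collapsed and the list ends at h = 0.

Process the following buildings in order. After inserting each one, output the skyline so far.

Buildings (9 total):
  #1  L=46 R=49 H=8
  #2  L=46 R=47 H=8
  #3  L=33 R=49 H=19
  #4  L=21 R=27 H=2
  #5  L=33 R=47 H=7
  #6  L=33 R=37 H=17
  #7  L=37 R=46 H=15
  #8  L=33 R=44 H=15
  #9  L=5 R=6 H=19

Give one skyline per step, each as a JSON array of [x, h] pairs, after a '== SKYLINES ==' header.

== SKYLINES ==
[[46,8],[49,0]]
[[46,8],[49,0]]
[[33,19],[49,0]]
[[21,2],[27,0],[33,19],[49,0]]
[[21,2],[27,0],[33,19],[49,0]]
[[21,2],[27,0],[33,19],[49,0]]
[[21,2],[27,0],[33,19],[49,0]]
[[21,2],[27,0],[33,19],[49,0]]
[[5,19],[6,0],[21,2],[27,0],[33,19],[49,0]]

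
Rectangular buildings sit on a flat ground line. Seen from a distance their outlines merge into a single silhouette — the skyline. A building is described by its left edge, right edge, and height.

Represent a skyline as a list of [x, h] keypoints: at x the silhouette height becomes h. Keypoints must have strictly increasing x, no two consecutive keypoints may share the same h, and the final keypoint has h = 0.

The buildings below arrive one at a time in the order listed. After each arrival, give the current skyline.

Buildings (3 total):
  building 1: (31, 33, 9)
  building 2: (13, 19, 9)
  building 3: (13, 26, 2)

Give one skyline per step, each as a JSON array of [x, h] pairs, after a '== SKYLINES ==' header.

== SKYLINES ==
[[31,9],[33,0]]
[[13,9],[19,0],[31,9],[33,0]]
[[13,9],[19,2],[26,0],[31,9],[33,0]]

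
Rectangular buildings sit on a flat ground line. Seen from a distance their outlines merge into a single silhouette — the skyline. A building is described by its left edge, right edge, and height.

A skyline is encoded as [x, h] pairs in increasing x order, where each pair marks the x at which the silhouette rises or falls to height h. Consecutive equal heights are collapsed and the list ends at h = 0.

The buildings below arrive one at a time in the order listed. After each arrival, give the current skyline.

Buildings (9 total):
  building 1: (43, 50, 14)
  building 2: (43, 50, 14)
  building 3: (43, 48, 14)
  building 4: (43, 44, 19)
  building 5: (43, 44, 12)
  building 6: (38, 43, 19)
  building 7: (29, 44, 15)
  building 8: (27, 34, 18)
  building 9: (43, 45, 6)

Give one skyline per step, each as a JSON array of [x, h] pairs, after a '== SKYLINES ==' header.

== SKYLINES ==
[[43,14],[50,0]]
[[43,14],[50,0]]
[[43,14],[50,0]]
[[43,19],[44,14],[50,0]]
[[43,19],[44,14],[50,0]]
[[38,19],[44,14],[50,0]]
[[29,15],[38,19],[44,14],[50,0]]
[[27,18],[34,15],[38,19],[44,14],[50,0]]
[[27,18],[34,15],[38,19],[44,14],[50,0]]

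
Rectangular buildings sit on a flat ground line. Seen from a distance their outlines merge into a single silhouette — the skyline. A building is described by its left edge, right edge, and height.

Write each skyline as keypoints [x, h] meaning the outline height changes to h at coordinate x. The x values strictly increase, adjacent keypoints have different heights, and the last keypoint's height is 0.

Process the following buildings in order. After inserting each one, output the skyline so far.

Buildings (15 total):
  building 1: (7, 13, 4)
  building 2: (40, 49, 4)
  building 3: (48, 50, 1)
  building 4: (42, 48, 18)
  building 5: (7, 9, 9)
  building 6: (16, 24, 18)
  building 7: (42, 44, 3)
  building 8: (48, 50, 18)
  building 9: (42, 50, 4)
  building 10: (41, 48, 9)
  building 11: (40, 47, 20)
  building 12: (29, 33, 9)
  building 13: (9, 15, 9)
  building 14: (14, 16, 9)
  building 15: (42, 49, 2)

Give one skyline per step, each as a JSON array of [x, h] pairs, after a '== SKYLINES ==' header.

== SKYLINES ==
[[7,4],[13,0]]
[[7,4],[13,0],[40,4],[49,0]]
[[7,4],[13,0],[40,4],[49,1],[50,0]]
[[7,4],[13,0],[40,4],[42,18],[48,4],[49,1],[50,0]]
[[7,9],[9,4],[13,0],[40,4],[42,18],[48,4],[49,1],[50,0]]
[[7,9],[9,4],[13,0],[16,18],[24,0],[40,4],[42,18],[48,4],[49,1],[50,0]]
[[7,9],[9,4],[13,0],[16,18],[24,0],[40,4],[42,18],[48,4],[49,1],[50,0]]
[[7,9],[9,4],[13,0],[16,18],[24,0],[40,4],[42,18],[50,0]]
[[7,9],[9,4],[13,0],[16,18],[24,0],[40,4],[42,18],[50,0]]
[[7,9],[9,4],[13,0],[16,18],[24,0],[40,4],[41,9],[42,18],[50,0]]
[[7,9],[9,4],[13,0],[16,18],[24,0],[40,20],[47,18],[50,0]]
[[7,9],[9,4],[13,0],[16,18],[24,0],[29,9],[33,0],[40,20],[47,18],[50,0]]
[[7,9],[15,0],[16,18],[24,0],[29,9],[33,0],[40,20],[47,18],[50,0]]
[[7,9],[16,18],[24,0],[29,9],[33,0],[40,20],[47,18],[50,0]]
[[7,9],[16,18],[24,0],[29,9],[33,0],[40,20],[47,18],[50,0]]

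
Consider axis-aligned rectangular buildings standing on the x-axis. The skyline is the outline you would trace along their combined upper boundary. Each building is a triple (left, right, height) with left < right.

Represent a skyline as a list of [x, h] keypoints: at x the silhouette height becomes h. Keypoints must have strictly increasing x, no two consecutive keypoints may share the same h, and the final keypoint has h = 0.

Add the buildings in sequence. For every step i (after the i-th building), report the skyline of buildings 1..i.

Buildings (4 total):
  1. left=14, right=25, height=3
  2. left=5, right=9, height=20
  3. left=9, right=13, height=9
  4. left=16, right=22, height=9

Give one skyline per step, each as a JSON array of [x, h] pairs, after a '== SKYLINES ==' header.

== SKYLINES ==
[[14,3],[25,0]]
[[5,20],[9,0],[14,3],[25,0]]
[[5,20],[9,9],[13,0],[14,3],[25,0]]
[[5,20],[9,9],[13,0],[14,3],[16,9],[22,3],[25,0]]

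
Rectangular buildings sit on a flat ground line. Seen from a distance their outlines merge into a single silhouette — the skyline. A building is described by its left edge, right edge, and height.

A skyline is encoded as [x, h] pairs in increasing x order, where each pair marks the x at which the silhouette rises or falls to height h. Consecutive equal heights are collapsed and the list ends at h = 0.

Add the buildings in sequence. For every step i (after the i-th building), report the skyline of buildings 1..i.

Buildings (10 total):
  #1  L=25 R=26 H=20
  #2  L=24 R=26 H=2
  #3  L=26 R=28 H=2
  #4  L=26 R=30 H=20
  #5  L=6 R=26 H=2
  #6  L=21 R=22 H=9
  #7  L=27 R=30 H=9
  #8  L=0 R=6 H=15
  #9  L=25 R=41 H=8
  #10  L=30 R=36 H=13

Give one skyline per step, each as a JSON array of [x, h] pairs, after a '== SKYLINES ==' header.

== SKYLINES ==
[[25,20],[26,0]]
[[24,2],[25,20],[26,0]]
[[24,2],[25,20],[26,2],[28,0]]
[[24,2],[25,20],[30,0]]
[[6,2],[25,20],[30,0]]
[[6,2],[21,9],[22,2],[25,20],[30,0]]
[[6,2],[21,9],[22,2],[25,20],[30,0]]
[[0,15],[6,2],[21,9],[22,2],[25,20],[30,0]]
[[0,15],[6,2],[21,9],[22,2],[25,20],[30,8],[41,0]]
[[0,15],[6,2],[21,9],[22,2],[25,20],[30,13],[36,8],[41,0]]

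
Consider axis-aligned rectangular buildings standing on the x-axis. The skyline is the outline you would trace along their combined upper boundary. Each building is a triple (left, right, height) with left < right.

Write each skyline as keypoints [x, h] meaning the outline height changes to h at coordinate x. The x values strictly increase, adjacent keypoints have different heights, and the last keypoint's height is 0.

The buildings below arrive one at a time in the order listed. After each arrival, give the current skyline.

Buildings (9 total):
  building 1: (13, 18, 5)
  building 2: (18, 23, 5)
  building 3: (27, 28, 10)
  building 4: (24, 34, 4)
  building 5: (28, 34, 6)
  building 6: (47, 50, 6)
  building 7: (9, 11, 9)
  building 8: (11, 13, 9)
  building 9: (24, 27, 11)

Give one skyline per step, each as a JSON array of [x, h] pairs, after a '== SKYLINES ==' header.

== SKYLINES ==
[[13,5],[18,0]]
[[13,5],[23,0]]
[[13,5],[23,0],[27,10],[28,0]]
[[13,5],[23,0],[24,4],[27,10],[28,4],[34,0]]
[[13,5],[23,0],[24,4],[27,10],[28,6],[34,0]]
[[13,5],[23,0],[24,4],[27,10],[28,6],[34,0],[47,6],[50,0]]
[[9,9],[11,0],[13,5],[23,0],[24,4],[27,10],[28,6],[34,0],[47,6],[50,0]]
[[9,9],[13,5],[23,0],[24,4],[27,10],[28,6],[34,0],[47,6],[50,0]]
[[9,9],[13,5],[23,0],[24,11],[27,10],[28,6],[34,0],[47,6],[50,0]]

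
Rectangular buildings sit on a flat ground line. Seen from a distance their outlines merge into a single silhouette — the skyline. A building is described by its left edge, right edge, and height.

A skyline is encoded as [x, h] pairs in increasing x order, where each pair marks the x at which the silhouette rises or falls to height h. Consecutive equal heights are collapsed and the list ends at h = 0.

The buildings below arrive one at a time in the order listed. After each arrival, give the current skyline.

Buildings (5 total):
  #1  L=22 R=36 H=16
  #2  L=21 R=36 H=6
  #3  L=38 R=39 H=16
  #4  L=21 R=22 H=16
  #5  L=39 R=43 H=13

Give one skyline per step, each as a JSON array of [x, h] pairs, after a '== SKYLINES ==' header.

== SKYLINES ==
[[22,16],[36,0]]
[[21,6],[22,16],[36,0]]
[[21,6],[22,16],[36,0],[38,16],[39,0]]
[[21,16],[36,0],[38,16],[39,0]]
[[21,16],[36,0],[38,16],[39,13],[43,0]]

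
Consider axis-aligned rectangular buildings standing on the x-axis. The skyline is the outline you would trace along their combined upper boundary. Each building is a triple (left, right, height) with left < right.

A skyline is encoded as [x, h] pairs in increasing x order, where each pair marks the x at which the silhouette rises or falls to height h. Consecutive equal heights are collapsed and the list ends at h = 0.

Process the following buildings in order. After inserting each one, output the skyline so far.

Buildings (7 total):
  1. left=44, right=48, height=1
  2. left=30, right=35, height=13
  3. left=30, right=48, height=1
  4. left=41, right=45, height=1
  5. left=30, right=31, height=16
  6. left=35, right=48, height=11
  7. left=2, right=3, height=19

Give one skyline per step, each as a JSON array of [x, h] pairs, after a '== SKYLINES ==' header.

== SKYLINES ==
[[44,1],[48,0]]
[[30,13],[35,0],[44,1],[48,0]]
[[30,13],[35,1],[48,0]]
[[30,13],[35,1],[48,0]]
[[30,16],[31,13],[35,1],[48,0]]
[[30,16],[31,13],[35,11],[48,0]]
[[2,19],[3,0],[30,16],[31,13],[35,11],[48,0]]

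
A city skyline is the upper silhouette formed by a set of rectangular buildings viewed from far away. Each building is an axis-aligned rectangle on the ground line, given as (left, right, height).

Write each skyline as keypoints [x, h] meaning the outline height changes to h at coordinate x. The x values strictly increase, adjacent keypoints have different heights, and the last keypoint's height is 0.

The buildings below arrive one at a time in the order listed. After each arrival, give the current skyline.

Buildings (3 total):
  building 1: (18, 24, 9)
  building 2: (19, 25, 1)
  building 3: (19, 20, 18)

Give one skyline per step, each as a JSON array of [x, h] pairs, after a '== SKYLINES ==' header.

== SKYLINES ==
[[18,9],[24,0]]
[[18,9],[24,1],[25,0]]
[[18,9],[19,18],[20,9],[24,1],[25,0]]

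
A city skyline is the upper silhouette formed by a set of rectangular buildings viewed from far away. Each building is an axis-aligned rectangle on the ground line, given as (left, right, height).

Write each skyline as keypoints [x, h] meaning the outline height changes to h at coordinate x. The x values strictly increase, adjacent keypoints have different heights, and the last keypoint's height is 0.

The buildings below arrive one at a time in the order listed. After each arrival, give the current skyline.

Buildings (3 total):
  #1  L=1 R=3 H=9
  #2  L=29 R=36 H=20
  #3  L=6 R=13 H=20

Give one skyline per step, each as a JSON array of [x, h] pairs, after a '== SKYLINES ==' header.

== SKYLINES ==
[[1,9],[3,0]]
[[1,9],[3,0],[29,20],[36,0]]
[[1,9],[3,0],[6,20],[13,0],[29,20],[36,0]]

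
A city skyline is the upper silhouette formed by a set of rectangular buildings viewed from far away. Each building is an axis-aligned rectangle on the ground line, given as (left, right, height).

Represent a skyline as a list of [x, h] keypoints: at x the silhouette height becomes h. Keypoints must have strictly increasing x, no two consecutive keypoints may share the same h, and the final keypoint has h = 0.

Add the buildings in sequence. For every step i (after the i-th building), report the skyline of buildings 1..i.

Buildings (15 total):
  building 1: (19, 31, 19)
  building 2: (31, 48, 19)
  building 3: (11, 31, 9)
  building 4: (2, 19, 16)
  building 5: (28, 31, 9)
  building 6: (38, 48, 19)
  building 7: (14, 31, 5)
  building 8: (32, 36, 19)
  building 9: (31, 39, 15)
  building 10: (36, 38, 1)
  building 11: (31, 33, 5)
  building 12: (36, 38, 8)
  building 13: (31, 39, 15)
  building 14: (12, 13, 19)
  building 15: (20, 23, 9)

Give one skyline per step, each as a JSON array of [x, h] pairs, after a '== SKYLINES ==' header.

== SKYLINES ==
[[19,19],[31,0]]
[[19,19],[48,0]]
[[11,9],[19,19],[48,0]]
[[2,16],[19,19],[48,0]]
[[2,16],[19,19],[48,0]]
[[2,16],[19,19],[48,0]]
[[2,16],[19,19],[48,0]]
[[2,16],[19,19],[48,0]]
[[2,16],[19,19],[48,0]]
[[2,16],[19,19],[48,0]]
[[2,16],[19,19],[48,0]]
[[2,16],[19,19],[48,0]]
[[2,16],[19,19],[48,0]]
[[2,16],[12,19],[13,16],[19,19],[48,0]]
[[2,16],[12,19],[13,16],[19,19],[48,0]]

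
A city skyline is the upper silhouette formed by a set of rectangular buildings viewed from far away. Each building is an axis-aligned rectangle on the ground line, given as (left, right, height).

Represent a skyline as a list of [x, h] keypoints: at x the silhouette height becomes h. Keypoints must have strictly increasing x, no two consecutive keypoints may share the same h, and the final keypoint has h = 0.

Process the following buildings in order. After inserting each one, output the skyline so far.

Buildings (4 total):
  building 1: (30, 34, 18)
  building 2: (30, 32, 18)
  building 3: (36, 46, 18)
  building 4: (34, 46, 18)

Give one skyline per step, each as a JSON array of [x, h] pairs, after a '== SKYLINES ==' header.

== SKYLINES ==
[[30,18],[34,0]]
[[30,18],[34,0]]
[[30,18],[34,0],[36,18],[46,0]]
[[30,18],[46,0]]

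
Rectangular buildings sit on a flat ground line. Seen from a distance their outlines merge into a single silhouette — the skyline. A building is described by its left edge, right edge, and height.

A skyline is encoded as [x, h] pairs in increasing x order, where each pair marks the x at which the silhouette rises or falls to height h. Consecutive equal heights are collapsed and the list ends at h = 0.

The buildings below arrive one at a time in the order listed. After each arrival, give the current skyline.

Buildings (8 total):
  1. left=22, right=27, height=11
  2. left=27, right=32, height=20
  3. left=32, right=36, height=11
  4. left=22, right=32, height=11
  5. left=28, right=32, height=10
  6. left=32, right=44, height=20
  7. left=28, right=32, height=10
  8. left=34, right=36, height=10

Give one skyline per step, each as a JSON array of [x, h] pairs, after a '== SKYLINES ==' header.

== SKYLINES ==
[[22,11],[27,0]]
[[22,11],[27,20],[32,0]]
[[22,11],[27,20],[32,11],[36,0]]
[[22,11],[27,20],[32,11],[36,0]]
[[22,11],[27,20],[32,11],[36,0]]
[[22,11],[27,20],[44,0]]
[[22,11],[27,20],[44,0]]
[[22,11],[27,20],[44,0]]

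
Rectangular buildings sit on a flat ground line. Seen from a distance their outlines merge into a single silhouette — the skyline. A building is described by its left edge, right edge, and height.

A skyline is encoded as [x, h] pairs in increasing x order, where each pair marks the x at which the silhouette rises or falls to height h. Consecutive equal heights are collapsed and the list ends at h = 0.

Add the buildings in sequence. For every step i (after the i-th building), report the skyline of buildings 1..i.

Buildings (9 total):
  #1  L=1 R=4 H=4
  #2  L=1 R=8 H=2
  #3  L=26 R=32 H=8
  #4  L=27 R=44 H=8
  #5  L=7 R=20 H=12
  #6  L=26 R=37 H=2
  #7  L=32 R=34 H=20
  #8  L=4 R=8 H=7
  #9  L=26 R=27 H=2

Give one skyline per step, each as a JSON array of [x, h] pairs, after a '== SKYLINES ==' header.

== SKYLINES ==
[[1,4],[4,0]]
[[1,4],[4,2],[8,0]]
[[1,4],[4,2],[8,0],[26,8],[32,0]]
[[1,4],[4,2],[8,0],[26,8],[44,0]]
[[1,4],[4,2],[7,12],[20,0],[26,8],[44,0]]
[[1,4],[4,2],[7,12],[20,0],[26,8],[44,0]]
[[1,4],[4,2],[7,12],[20,0],[26,8],[32,20],[34,8],[44,0]]
[[1,4],[4,7],[7,12],[20,0],[26,8],[32,20],[34,8],[44,0]]
[[1,4],[4,7],[7,12],[20,0],[26,8],[32,20],[34,8],[44,0]]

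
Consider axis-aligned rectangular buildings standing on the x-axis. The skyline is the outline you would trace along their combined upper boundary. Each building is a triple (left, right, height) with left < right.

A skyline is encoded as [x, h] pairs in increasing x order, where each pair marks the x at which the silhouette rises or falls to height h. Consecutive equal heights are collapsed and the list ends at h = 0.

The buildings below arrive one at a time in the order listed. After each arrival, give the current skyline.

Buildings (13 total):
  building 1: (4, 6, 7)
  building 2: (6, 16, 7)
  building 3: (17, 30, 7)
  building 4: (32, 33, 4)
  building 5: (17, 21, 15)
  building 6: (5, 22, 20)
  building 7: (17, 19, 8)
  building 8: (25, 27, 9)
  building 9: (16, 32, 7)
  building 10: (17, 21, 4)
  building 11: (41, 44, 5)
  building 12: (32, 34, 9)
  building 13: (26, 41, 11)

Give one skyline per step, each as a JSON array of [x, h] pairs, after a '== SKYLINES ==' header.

== SKYLINES ==
[[4,7],[6,0]]
[[4,7],[16,0]]
[[4,7],[16,0],[17,7],[30,0]]
[[4,7],[16,0],[17,7],[30,0],[32,4],[33,0]]
[[4,7],[16,0],[17,15],[21,7],[30,0],[32,4],[33,0]]
[[4,7],[5,20],[22,7],[30,0],[32,4],[33,0]]
[[4,7],[5,20],[22,7],[30,0],[32,4],[33,0]]
[[4,7],[5,20],[22,7],[25,9],[27,7],[30,0],[32,4],[33,0]]
[[4,7],[5,20],[22,7],[25,9],[27,7],[32,4],[33,0]]
[[4,7],[5,20],[22,7],[25,9],[27,7],[32,4],[33,0]]
[[4,7],[5,20],[22,7],[25,9],[27,7],[32,4],[33,0],[41,5],[44,0]]
[[4,7],[5,20],[22,7],[25,9],[27,7],[32,9],[34,0],[41,5],[44,0]]
[[4,7],[5,20],[22,7],[25,9],[26,11],[41,5],[44,0]]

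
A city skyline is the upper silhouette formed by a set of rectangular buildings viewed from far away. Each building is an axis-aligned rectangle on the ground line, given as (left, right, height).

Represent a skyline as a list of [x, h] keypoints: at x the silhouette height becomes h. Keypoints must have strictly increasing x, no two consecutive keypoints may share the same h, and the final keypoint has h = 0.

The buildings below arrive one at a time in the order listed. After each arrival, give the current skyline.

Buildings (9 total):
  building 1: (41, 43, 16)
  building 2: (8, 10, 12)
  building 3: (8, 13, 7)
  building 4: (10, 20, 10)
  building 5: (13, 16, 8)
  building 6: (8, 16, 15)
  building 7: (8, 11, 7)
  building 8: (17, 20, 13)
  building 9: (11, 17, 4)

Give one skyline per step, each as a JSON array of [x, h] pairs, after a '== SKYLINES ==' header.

== SKYLINES ==
[[41,16],[43,0]]
[[8,12],[10,0],[41,16],[43,0]]
[[8,12],[10,7],[13,0],[41,16],[43,0]]
[[8,12],[10,10],[20,0],[41,16],[43,0]]
[[8,12],[10,10],[20,0],[41,16],[43,0]]
[[8,15],[16,10],[20,0],[41,16],[43,0]]
[[8,15],[16,10],[20,0],[41,16],[43,0]]
[[8,15],[16,10],[17,13],[20,0],[41,16],[43,0]]
[[8,15],[16,10],[17,13],[20,0],[41,16],[43,0]]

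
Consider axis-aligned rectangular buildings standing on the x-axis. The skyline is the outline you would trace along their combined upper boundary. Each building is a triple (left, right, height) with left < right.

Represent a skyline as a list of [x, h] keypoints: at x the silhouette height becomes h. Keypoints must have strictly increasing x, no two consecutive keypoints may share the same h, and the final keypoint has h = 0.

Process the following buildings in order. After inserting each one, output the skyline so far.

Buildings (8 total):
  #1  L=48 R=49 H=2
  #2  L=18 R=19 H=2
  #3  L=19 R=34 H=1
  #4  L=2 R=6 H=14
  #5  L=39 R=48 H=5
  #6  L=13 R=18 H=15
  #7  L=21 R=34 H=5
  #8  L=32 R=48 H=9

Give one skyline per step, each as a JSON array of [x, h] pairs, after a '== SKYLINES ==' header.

== SKYLINES ==
[[48,2],[49,0]]
[[18,2],[19,0],[48,2],[49,0]]
[[18,2],[19,1],[34,0],[48,2],[49,0]]
[[2,14],[6,0],[18,2],[19,1],[34,0],[48,2],[49,0]]
[[2,14],[6,0],[18,2],[19,1],[34,0],[39,5],[48,2],[49,0]]
[[2,14],[6,0],[13,15],[18,2],[19,1],[34,0],[39,5],[48,2],[49,0]]
[[2,14],[6,0],[13,15],[18,2],[19,1],[21,5],[34,0],[39,5],[48,2],[49,0]]
[[2,14],[6,0],[13,15],[18,2],[19,1],[21,5],[32,9],[48,2],[49,0]]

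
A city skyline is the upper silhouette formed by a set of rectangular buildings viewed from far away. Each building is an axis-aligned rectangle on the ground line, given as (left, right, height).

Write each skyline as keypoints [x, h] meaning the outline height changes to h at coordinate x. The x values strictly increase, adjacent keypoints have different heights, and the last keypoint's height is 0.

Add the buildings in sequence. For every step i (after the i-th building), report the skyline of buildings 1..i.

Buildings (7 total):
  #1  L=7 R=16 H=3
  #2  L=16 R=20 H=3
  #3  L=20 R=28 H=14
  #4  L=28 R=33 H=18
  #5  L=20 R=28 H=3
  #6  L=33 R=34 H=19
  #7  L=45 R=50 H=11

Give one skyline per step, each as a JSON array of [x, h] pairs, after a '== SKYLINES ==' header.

== SKYLINES ==
[[7,3],[16,0]]
[[7,3],[20,0]]
[[7,3],[20,14],[28,0]]
[[7,3],[20,14],[28,18],[33,0]]
[[7,3],[20,14],[28,18],[33,0]]
[[7,3],[20,14],[28,18],[33,19],[34,0]]
[[7,3],[20,14],[28,18],[33,19],[34,0],[45,11],[50,0]]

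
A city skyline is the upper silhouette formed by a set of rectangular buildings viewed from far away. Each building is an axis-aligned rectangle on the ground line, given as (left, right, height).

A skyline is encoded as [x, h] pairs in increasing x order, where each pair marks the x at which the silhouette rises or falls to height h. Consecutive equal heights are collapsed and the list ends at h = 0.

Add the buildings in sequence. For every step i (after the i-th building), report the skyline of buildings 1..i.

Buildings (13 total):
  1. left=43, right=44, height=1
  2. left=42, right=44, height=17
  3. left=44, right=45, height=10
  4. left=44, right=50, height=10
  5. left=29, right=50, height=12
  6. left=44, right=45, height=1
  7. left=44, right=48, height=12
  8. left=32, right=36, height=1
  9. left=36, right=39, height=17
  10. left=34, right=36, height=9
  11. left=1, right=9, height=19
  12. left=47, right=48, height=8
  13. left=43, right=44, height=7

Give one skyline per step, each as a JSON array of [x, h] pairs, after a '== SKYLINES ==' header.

== SKYLINES ==
[[43,1],[44,0]]
[[42,17],[44,0]]
[[42,17],[44,10],[45,0]]
[[42,17],[44,10],[50,0]]
[[29,12],[42,17],[44,12],[50,0]]
[[29,12],[42,17],[44,12],[50,0]]
[[29,12],[42,17],[44,12],[50,0]]
[[29,12],[42,17],[44,12],[50,0]]
[[29,12],[36,17],[39,12],[42,17],[44,12],[50,0]]
[[29,12],[36,17],[39,12],[42,17],[44,12],[50,0]]
[[1,19],[9,0],[29,12],[36,17],[39,12],[42,17],[44,12],[50,0]]
[[1,19],[9,0],[29,12],[36,17],[39,12],[42,17],[44,12],[50,0]]
[[1,19],[9,0],[29,12],[36,17],[39,12],[42,17],[44,12],[50,0]]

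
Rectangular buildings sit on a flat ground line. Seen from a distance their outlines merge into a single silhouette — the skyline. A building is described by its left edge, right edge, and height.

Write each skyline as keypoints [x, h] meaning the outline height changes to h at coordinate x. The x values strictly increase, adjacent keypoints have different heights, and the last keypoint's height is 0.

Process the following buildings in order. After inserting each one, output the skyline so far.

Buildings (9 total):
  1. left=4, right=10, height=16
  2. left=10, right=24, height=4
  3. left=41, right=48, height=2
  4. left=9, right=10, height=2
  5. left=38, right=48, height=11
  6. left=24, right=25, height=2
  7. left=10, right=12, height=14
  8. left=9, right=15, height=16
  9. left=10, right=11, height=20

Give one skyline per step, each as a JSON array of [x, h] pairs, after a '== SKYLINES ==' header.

== SKYLINES ==
[[4,16],[10,0]]
[[4,16],[10,4],[24,0]]
[[4,16],[10,4],[24,0],[41,2],[48,0]]
[[4,16],[10,4],[24,0],[41,2],[48,0]]
[[4,16],[10,4],[24,0],[38,11],[48,0]]
[[4,16],[10,4],[24,2],[25,0],[38,11],[48,0]]
[[4,16],[10,14],[12,4],[24,2],[25,0],[38,11],[48,0]]
[[4,16],[15,4],[24,2],[25,0],[38,11],[48,0]]
[[4,16],[10,20],[11,16],[15,4],[24,2],[25,0],[38,11],[48,0]]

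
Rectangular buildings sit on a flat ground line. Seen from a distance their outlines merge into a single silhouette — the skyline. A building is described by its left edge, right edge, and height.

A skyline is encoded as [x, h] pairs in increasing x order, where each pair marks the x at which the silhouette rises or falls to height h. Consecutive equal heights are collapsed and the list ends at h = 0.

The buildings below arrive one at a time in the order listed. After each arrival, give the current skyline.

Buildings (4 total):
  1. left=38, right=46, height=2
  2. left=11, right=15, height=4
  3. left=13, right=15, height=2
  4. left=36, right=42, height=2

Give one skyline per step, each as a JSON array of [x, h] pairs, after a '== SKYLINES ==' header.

== SKYLINES ==
[[38,2],[46,0]]
[[11,4],[15,0],[38,2],[46,0]]
[[11,4],[15,0],[38,2],[46,0]]
[[11,4],[15,0],[36,2],[46,0]]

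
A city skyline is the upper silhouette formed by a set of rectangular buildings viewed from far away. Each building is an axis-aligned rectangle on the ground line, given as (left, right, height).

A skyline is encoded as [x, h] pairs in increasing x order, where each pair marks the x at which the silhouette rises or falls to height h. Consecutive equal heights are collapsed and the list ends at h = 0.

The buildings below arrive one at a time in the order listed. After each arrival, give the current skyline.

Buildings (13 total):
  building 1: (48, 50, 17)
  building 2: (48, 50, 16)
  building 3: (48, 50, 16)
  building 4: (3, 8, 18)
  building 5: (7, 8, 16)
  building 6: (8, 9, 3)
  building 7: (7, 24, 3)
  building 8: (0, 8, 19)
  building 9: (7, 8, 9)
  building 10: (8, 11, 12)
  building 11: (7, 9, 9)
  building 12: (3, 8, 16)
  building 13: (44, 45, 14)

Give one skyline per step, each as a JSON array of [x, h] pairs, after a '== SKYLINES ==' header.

== SKYLINES ==
[[48,17],[50,0]]
[[48,17],[50,0]]
[[48,17],[50,0]]
[[3,18],[8,0],[48,17],[50,0]]
[[3,18],[8,0],[48,17],[50,0]]
[[3,18],[8,3],[9,0],[48,17],[50,0]]
[[3,18],[8,3],[24,0],[48,17],[50,0]]
[[0,19],[8,3],[24,0],[48,17],[50,0]]
[[0,19],[8,3],[24,0],[48,17],[50,0]]
[[0,19],[8,12],[11,3],[24,0],[48,17],[50,0]]
[[0,19],[8,12],[11,3],[24,0],[48,17],[50,0]]
[[0,19],[8,12],[11,3],[24,0],[48,17],[50,0]]
[[0,19],[8,12],[11,3],[24,0],[44,14],[45,0],[48,17],[50,0]]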